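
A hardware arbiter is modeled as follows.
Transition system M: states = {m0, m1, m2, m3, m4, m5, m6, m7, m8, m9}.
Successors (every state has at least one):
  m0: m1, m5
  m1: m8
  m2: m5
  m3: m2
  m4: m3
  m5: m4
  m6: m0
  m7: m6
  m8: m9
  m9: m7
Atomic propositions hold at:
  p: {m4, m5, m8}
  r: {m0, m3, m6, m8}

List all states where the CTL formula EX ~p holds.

{m0, m3, m4, m6, m7, m8, m9}

Sat(~p) = {m0, m1, m2, m3, m6, m7, m9}
Sat(EX ~p) = {s : some successor in {m0, m1, m2, m3, m6, m7, m9}} = {m0, m3, m4, m6, m7, m8, m9}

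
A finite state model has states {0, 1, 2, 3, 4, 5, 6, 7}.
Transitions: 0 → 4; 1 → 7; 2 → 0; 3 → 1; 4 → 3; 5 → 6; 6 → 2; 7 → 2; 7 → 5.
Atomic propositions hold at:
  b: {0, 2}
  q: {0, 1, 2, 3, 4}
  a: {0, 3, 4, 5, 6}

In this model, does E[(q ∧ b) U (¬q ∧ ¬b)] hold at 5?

Sat(q ∧ b) = {0, 2}
Sat(¬q) = {5, 6, 7}
Sat(¬b) = {1, 3, 4, 5, 6, 7}
Sat(¬q ∧ ¬b) = {5, 6, 7}
E[(q ∧ b) U (¬q ∧ ¬b)]: least fixpoint, start Z0 = Sat((¬q ∧ ¬b)) = {5, 6, 7}, add states in Sat(q ∧ b) with some successor in Z. Already a fixed point.
Sat(E[(q ∧ b) U (¬q ∧ ¬b)]) = {5, 6, 7}
5 ∈ Sat(E[(q ∧ b) U (¬q ∧ ¬b)]) = {5, 6, 7}, so the formula holds at 5.

Yes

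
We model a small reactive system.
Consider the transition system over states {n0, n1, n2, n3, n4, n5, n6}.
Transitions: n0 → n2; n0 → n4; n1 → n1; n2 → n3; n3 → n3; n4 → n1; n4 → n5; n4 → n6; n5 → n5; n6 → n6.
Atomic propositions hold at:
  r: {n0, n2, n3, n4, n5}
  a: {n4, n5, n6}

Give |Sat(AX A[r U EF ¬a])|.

Sat(¬a) = {n0, n1, n2, n3}
EF ¬a: least fixpoint, start Z0 = {n0, n1, n2, n3}, add states with some successor in Z. Z1 = {n0, n1, n2, n3, n4}; fixed.
Sat(EF ¬a) = {n0, n1, n2, n3, n4}
A[r U EF ¬a]: least fixpoint, start Z0 = Sat(EF ¬a) = {n0, n1, n2, n3, n4}, add states in Sat(r) with every successor in Z. Already a fixed point.
Sat(A[r U EF ¬a]) = {n0, n1, n2, n3, n4}
Sat(AX A[r U EF ¬a]) = {s : every successor in {n0, n1, n2, n3, n4}} = {n0, n1, n2, n3}
|Sat(AX A[r U EF ¬a])| = |{n0, n1, n2, n3}| = 4.

4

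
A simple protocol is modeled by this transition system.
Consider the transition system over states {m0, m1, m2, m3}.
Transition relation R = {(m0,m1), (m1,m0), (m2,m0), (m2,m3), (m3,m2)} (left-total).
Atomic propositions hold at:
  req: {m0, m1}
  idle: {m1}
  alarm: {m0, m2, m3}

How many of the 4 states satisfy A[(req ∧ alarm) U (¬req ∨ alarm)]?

Sat(req ∧ alarm) = {m0}
Sat(¬req) = {m2, m3}
Sat(¬req ∨ alarm) = {m0, m2, m3}
A[(req ∧ alarm) U (¬req ∨ alarm)]: least fixpoint, start Z0 = Sat((¬req ∨ alarm)) = {m0, m2, m3}, add states in Sat(req ∧ alarm) with every successor in Z. Already a fixed point.
Sat(A[(req ∧ alarm) U (¬req ∨ alarm)]) = {m0, m2, m3}
|Sat(A[(req ∧ alarm) U (¬req ∨ alarm)])| = |{m0, m2, m3}| = 3.

3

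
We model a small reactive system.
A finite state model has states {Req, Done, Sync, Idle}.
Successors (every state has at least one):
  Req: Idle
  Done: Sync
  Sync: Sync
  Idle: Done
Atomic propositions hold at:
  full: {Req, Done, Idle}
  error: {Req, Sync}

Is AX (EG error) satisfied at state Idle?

EG error: greatest fixpoint, start Z0 = {Req, Sync}, keep only states in Sat with some successor in Z. Z1 = {Sync}; fixed.
Sat(EG error) = {Sync}
Sat(AX (EG error)) = {s : every successor in {Sync}} = {Done, Sync}
Idle ∉ Sat(AX (EG error)) = {Done, Sync}, so the formula does not hold at Idle.

No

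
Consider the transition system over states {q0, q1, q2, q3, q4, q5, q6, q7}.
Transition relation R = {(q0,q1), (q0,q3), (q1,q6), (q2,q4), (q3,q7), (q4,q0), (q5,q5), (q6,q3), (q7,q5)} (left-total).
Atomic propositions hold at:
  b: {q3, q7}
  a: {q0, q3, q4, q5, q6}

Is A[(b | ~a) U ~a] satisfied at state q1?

Yes

Sat(~a) = {q1, q2, q7}
Sat(b | ~a) = {q1, q2, q3, q7}
A[(b | ~a) U ~a]: least fixpoint, start Z0 = Sat(~a) = {q1, q2, q7}, add states in Sat(b | ~a) with every successor in Z. Z1 = {q1, q2, q3, q7}; fixed.
Sat(A[(b | ~a) U ~a]) = {q1, q2, q3, q7}
q1 ∈ Sat(A[(b | ~a) U ~a]) = {q1, q2, q3, q7}, so the formula holds at q1.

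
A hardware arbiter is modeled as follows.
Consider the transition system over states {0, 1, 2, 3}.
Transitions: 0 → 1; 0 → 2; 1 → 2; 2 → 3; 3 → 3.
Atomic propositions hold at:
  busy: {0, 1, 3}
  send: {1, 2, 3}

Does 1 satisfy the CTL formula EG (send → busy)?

No

Sat(send → busy) = {0, 1, 3}
EG (send → busy): greatest fixpoint, start Z0 = {0, 1, 3}, keep only states in Sat with some successor in Z. Z1 = {0, 3}; Z2 = {3}; fixed.
Sat(EG (send → busy)) = {3}
1 ∉ Sat(EG (send → busy)) = {3}, so the formula does not hold at 1.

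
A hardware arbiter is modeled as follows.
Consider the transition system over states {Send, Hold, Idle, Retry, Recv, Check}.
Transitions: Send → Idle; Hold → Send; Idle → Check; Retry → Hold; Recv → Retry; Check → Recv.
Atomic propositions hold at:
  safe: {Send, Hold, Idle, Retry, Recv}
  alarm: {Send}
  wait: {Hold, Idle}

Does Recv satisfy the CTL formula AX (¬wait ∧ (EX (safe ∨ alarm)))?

Sat(¬wait) = {Send, Retry, Recv, Check}
Sat(safe ∨ alarm) = {Send, Hold, Idle, Retry, Recv}
Sat(EX (safe ∨ alarm)) = {s : some successor in {Send, Hold, Idle, Retry, Recv}} = {Send, Hold, Retry, Recv, Check}
Sat(¬wait ∧ (EX (safe ∨ alarm))) = {Send, Retry, Recv, Check}
Sat(AX (¬wait ∧ (EX (safe ∨ alarm)))) = {s : every successor in {Send, Retry, Recv, Check}} = {Hold, Idle, Recv, Check}
Recv ∈ Sat(AX (¬wait ∧ (EX (safe ∨ alarm)))) = {Hold, Idle, Recv, Check}, so the formula holds at Recv.

Yes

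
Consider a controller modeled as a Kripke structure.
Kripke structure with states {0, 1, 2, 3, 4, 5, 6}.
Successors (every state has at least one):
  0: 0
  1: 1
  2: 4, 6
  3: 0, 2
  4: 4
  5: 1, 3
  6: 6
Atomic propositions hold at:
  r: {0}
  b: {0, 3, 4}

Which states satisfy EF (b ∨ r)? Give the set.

{0, 2, 3, 4, 5}

Sat(b ∨ r) = {0, 3, 4}
EF (b ∨ r): least fixpoint, start Z0 = {0, 3, 4}, add states with some successor in Z. Z1 = {0, 2, 3, 4, 5}; fixed.
Sat(EF (b ∨ r)) = {0, 2, 3, 4, 5}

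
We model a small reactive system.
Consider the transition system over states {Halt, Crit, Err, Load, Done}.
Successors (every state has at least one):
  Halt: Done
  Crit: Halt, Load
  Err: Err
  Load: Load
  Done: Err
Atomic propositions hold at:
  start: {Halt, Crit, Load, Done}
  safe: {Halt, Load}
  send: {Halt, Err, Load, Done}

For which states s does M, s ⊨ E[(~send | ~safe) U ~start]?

{Err, Done}

Sat(~send) = {Crit}
Sat(~safe) = {Crit, Err, Done}
Sat(~send | ~safe) = {Crit, Err, Done}
Sat(~start) = {Err}
E[(~send | ~safe) U ~start]: least fixpoint, start Z0 = Sat(~start) = {Err}, add states in Sat(~send | ~safe) with some successor in Z. Z1 = {Err, Done}; fixed.
Sat(E[(~send | ~safe) U ~start]) = {Err, Done}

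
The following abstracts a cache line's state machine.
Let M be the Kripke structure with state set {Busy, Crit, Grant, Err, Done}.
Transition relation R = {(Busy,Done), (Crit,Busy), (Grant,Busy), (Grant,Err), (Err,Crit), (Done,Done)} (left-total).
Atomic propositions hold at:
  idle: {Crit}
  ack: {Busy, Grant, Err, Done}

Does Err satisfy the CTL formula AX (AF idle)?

Yes

AF idle: least fixpoint, start Z0 = {Crit}, add states with every successor in Z. Z1 = {Crit, Err}; fixed.
Sat(AF idle) = {Crit, Err}
Sat(AX (AF idle)) = {s : every successor in {Crit, Err}} = {Err}
Err ∈ Sat(AX (AF idle)) = {Err}, so the formula holds at Err.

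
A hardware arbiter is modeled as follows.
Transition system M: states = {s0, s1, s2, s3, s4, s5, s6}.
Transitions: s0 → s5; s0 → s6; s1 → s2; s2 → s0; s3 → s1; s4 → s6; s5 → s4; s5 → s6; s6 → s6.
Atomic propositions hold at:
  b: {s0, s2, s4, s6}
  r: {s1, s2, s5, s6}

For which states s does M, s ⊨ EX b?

Sat(EX b) = {s : some successor in {s0, s2, s4, s6}} = {s0, s1, s2, s4, s5, s6}

{s0, s1, s2, s4, s5, s6}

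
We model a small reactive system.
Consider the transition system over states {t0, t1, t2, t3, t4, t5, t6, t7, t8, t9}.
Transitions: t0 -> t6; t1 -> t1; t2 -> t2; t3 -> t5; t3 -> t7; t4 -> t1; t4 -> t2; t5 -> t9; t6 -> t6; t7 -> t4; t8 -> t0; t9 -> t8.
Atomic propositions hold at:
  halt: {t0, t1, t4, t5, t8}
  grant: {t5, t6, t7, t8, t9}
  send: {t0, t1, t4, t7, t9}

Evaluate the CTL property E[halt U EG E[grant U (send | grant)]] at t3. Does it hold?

Sat(send | grant) = {t0, t1, t4, t5, t6, t7, t8, t9}
E[grant U (send | grant)]: least fixpoint, start Z0 = Sat((send | grant)) = {t0, t1, t4, t5, t6, t7, t8, t9}, add states in Sat(grant) with some successor in Z. Already a fixed point.
Sat(E[grant U (send | grant)]) = {t0, t1, t4, t5, t6, t7, t8, t9}
EG E[grant U (send | grant)]: greatest fixpoint, start Z0 = {t0, t1, t4, t5, t6, t7, t8, t9}, keep only states in Sat with some successor in Z. Already a fixed point.
Sat(EG E[grant U (send | grant)]) = {t0, t1, t4, t5, t6, t7, t8, t9}
E[halt U EG E[grant U (send | grant)]]: least fixpoint, start Z0 = Sat(EG E[grant U (send | grant)]) = {t0, t1, t4, t5, t6, t7, t8, t9}, add states in Sat(halt) with some successor in Z. Already a fixed point.
Sat(E[halt U EG E[grant U (send | grant)]]) = {t0, t1, t4, t5, t6, t7, t8, t9}
t3 ∉ Sat(E[halt U EG E[grant U (send | grant)]]) = {t0, t1, t4, t5, t6, t7, t8, t9}, so the formula does not hold at t3.

No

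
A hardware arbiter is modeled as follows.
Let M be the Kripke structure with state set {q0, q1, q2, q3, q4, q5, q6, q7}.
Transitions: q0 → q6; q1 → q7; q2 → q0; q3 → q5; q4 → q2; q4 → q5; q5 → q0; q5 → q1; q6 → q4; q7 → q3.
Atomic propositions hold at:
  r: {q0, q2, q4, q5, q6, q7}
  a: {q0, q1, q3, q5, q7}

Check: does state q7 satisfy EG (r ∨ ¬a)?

No

Sat(¬a) = {q2, q4, q6}
Sat(r ∨ ¬a) = {q0, q2, q4, q5, q6, q7}
EG (r ∨ ¬a): greatest fixpoint, start Z0 = {q0, q2, q4, q5, q6, q7}, keep only states in Sat with some successor in Z. Z1 = {q0, q2, q4, q5, q6}; fixed.
Sat(EG (r ∨ ¬a)) = {q0, q2, q4, q5, q6}
q7 ∉ Sat(EG (r ∨ ¬a)) = {q0, q2, q4, q5, q6}, so the formula does not hold at q7.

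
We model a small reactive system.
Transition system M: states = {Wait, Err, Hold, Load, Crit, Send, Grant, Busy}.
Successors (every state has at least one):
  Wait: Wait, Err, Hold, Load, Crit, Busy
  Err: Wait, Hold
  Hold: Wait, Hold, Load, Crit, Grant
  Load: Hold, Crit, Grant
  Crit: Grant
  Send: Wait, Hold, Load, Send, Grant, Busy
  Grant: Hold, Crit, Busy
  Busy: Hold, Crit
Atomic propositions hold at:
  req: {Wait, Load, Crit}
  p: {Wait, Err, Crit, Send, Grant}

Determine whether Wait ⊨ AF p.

Yes

AF p: least fixpoint, start Z0 = {Wait, Err, Crit, Send, Grant}, add states with every successor in Z. Already a fixed point.
Sat(AF p) = {Wait, Err, Crit, Send, Grant}
Wait ∈ Sat(AF p) = {Wait, Err, Crit, Send, Grant}, so the formula holds at Wait.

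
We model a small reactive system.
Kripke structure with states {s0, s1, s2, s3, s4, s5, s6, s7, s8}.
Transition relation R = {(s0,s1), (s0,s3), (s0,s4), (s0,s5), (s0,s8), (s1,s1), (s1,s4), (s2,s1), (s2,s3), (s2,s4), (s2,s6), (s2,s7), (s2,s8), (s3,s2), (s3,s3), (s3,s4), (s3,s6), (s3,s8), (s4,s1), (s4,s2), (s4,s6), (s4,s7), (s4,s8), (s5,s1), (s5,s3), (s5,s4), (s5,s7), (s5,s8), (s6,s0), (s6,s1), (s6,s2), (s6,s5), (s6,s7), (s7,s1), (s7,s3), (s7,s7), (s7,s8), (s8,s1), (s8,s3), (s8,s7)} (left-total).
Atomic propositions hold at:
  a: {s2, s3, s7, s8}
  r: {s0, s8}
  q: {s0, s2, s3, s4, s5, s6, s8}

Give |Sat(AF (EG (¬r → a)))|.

Sat(¬r) = {s1, s2, s3, s4, s5, s6, s7}
Sat(¬r → a) = {s0, s2, s3, s7, s8}
EG (¬r → a): greatest fixpoint, start Z0 = {s0, s2, s3, s7, s8}, keep only states in Sat with some successor in Z. Already a fixed point.
Sat(EG (¬r → a)) = {s0, s2, s3, s7, s8}
AF (EG (¬r → a)): least fixpoint, start Z0 = {s0, s2, s3, s7, s8}, add states with every successor in Z. Already a fixed point.
Sat(AF (EG (¬r → a))) = {s0, s2, s3, s7, s8}
|Sat(AF (EG (¬r → a)))| = |{s0, s2, s3, s7, s8}| = 5.

5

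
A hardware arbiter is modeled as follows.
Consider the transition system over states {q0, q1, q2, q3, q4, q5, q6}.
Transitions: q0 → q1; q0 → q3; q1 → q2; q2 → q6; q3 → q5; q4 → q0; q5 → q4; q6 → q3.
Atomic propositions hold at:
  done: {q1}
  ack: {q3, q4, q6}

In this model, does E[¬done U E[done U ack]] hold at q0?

Yes

Sat(¬done) = {q0, q2, q3, q4, q5, q6}
E[done U ack]: least fixpoint, start Z0 = Sat(ack) = {q3, q4, q6}, add states in Sat(done) with some successor in Z. Already a fixed point.
Sat(E[done U ack]) = {q3, q4, q6}
E[¬done U E[done U ack]]: least fixpoint, start Z0 = Sat(E[done U ack]) = {q3, q4, q6}, add states in Sat(¬done) with some successor in Z. Z1 = {q0, q2, q3, q4, q5, q6}; fixed.
Sat(E[¬done U E[done U ack]]) = {q0, q2, q3, q4, q5, q6}
q0 ∈ Sat(E[¬done U E[done U ack]]) = {q0, q2, q3, q4, q5, q6}, so the formula holds at q0.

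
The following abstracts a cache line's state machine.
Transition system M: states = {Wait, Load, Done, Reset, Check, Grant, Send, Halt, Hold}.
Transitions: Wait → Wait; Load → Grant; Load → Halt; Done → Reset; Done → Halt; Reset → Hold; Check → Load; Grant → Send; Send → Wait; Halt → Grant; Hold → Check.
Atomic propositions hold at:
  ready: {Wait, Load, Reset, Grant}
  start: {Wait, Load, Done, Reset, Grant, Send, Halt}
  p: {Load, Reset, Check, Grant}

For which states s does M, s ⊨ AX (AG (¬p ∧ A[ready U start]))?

{Wait, Grant, Send}

Sat(¬p) = {Wait, Done, Send, Halt, Hold}
A[ready U start]: least fixpoint, start Z0 = Sat(start) = {Wait, Load, Done, Reset, Grant, Send, Halt}, add states in Sat(ready) with every successor in Z. Already a fixed point.
Sat(A[ready U start]) = {Wait, Load, Done, Reset, Grant, Send, Halt}
Sat(¬p ∧ A[ready U start]) = {Wait, Done, Send, Halt}
AG (¬p ∧ A[ready U start]): greatest fixpoint, start Z0 = {Wait, Done, Send, Halt}, keep only states in Sat with every successor in Z. Z1 = {Wait, Send}; fixed.
Sat(AG (¬p ∧ A[ready U start])) = {Wait, Send}
Sat(AX (AG (¬p ∧ A[ready U start]))) = {s : every successor in {Wait, Send}} = {Wait, Grant, Send}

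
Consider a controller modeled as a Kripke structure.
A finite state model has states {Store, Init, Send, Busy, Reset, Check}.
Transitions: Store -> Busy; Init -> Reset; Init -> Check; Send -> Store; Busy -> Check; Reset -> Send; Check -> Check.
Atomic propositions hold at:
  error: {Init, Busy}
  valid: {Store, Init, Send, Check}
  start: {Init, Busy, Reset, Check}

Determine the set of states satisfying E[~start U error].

Sat(~start) = {Store, Send}
E[~start U error]: least fixpoint, start Z0 = Sat(error) = {Init, Busy}, add states in Sat(~start) with some successor in Z. Z1 = {Store, Init, Busy}; Z2 = {Store, Init, Send, Busy}; fixed.
Sat(E[~start U error]) = {Store, Init, Send, Busy}

{Store, Init, Send, Busy}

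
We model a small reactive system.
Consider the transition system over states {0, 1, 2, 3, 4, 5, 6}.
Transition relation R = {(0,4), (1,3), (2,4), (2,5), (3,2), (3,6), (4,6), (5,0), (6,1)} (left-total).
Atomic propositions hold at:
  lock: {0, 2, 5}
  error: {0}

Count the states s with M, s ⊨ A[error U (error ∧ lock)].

1

Sat(error ∧ lock) = {0}
A[error U (error ∧ lock)]: least fixpoint, start Z0 = Sat((error ∧ lock)) = {0}, add states in Sat(error) with every successor in Z. Already a fixed point.
Sat(A[error U (error ∧ lock)]) = {0}
|Sat(A[error U (error ∧ lock)])| = |{0}| = 1.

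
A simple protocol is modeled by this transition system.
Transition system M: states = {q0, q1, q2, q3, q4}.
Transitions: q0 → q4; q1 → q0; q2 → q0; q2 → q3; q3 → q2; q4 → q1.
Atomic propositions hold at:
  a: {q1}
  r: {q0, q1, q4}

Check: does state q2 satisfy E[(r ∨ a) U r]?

No

Sat(r ∨ a) = {q0, q1, q4}
E[(r ∨ a) U r]: least fixpoint, start Z0 = Sat(r) = {q0, q1, q4}, add states in Sat(r ∨ a) with some successor in Z. Already a fixed point.
Sat(E[(r ∨ a) U r]) = {q0, q1, q4}
q2 ∉ Sat(E[(r ∨ a) U r]) = {q0, q1, q4}, so the formula does not hold at q2.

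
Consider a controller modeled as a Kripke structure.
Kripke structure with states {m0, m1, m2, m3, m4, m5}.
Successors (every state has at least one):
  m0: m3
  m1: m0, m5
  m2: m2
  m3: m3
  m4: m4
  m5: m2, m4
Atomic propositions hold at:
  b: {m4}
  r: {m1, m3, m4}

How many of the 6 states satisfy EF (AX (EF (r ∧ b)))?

Sat(r ∧ b) = {m4}
EF (r ∧ b): least fixpoint, start Z0 = {m4}, add states with some successor in Z. Z1 = {m4, m5}; Z2 = {m1, m4, m5}; fixed.
Sat(EF (r ∧ b)) = {m1, m4, m5}
Sat(AX (EF (r ∧ b))) = {s : every successor in {m1, m4, m5}} = {m4}
EF (AX (EF (r ∧ b))): least fixpoint, start Z0 = {m4}, add states with some successor in Z. Z1 = {m4, m5}; Z2 = {m1, m4, m5}; fixed.
Sat(EF (AX (EF (r ∧ b)))) = {m1, m4, m5}
|Sat(EF (AX (EF (r ∧ b))))| = |{m1, m4, m5}| = 3.

3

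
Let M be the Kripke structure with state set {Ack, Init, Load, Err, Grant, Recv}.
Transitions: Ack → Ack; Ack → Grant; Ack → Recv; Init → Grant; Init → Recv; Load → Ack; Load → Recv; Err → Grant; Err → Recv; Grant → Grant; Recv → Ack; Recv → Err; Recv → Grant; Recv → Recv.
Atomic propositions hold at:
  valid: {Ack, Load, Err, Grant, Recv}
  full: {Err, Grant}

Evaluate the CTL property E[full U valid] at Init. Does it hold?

No

E[full U valid]: least fixpoint, start Z0 = Sat(valid) = {Ack, Load, Err, Grant, Recv}, add states in Sat(full) with some successor in Z. Already a fixed point.
Sat(E[full U valid]) = {Ack, Load, Err, Grant, Recv}
Init ∉ Sat(E[full U valid]) = {Ack, Load, Err, Grant, Recv}, so the formula does not hold at Init.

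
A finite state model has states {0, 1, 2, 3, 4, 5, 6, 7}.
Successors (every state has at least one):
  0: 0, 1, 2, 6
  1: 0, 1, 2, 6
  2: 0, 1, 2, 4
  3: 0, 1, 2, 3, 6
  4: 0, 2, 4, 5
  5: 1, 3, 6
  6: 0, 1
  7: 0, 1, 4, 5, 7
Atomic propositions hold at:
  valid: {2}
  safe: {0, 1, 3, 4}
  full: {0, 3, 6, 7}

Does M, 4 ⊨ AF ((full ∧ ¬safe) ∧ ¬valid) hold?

No

Sat(¬safe) = {2, 5, 6, 7}
Sat(full ∧ ¬safe) = {6, 7}
Sat(¬valid) = {0, 1, 3, 4, 5, 6, 7}
Sat((full ∧ ¬safe) ∧ ¬valid) = {6, 7}
AF ((full ∧ ¬safe) ∧ ¬valid): least fixpoint, start Z0 = {6, 7}, add states with every successor in Z. Already a fixed point.
Sat(AF ((full ∧ ¬safe) ∧ ¬valid)) = {6, 7}
4 ∉ Sat(AF ((full ∧ ¬safe) ∧ ¬valid)) = {6, 7}, so the formula does not hold at 4.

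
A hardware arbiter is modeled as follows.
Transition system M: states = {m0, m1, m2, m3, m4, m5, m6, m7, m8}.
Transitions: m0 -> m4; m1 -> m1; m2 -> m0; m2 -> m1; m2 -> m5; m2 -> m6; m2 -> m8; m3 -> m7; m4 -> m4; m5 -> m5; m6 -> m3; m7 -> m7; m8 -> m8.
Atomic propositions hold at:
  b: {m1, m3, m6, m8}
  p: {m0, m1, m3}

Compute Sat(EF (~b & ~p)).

{m0, m2, m3, m4, m5, m6, m7}

Sat(~b) = {m0, m2, m4, m5, m7}
Sat(~p) = {m2, m4, m5, m6, m7, m8}
Sat(~b & ~p) = {m2, m4, m5, m7}
EF (~b & ~p): least fixpoint, start Z0 = {m2, m4, m5, m7}, add states with some successor in Z. Z1 = {m0, m2, m3, m4, m5, m7}; Z2 = {m0, m2, m3, m4, m5, m6, m7}; fixed.
Sat(EF (~b & ~p)) = {m0, m2, m3, m4, m5, m6, m7}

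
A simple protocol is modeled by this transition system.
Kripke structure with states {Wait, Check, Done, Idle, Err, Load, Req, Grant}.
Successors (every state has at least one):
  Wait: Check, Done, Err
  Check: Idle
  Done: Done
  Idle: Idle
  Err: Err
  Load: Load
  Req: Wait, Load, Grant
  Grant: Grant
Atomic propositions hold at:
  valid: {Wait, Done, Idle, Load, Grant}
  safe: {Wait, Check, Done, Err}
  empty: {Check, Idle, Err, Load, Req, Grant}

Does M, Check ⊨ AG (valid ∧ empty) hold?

No

Sat(valid ∧ empty) = {Idle, Load, Grant}
AG (valid ∧ empty): greatest fixpoint, start Z0 = {Idle, Load, Grant}, keep only states in Sat with every successor in Z. Already a fixed point.
Sat(AG (valid ∧ empty)) = {Idle, Load, Grant}
Check ∉ Sat(AG (valid ∧ empty)) = {Idle, Load, Grant}, so the formula does not hold at Check.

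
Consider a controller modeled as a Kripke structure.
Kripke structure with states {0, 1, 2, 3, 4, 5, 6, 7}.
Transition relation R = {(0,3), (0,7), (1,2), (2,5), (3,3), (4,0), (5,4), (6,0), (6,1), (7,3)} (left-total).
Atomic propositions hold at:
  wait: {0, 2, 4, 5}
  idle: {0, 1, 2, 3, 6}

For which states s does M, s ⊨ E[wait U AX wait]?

{1, 2, 4, 5}

Sat(AX wait) = {s : every successor in {0, 2, 4, 5}} = {1, 2, 4, 5}
E[wait U AX wait]: least fixpoint, start Z0 = Sat(AX wait) = {1, 2, 4, 5}, add states in Sat(wait) with some successor in Z. Already a fixed point.
Sat(E[wait U AX wait]) = {1, 2, 4, 5}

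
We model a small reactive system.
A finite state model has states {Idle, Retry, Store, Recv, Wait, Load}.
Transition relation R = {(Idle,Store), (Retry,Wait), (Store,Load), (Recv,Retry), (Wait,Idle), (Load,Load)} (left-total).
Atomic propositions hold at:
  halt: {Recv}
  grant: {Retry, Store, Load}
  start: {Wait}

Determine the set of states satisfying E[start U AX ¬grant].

Sat(¬grant) = {Idle, Recv, Wait}
Sat(AX ¬grant) = {s : every successor in {Idle, Recv, Wait}} = {Retry, Wait}
E[start U AX ¬grant]: least fixpoint, start Z0 = Sat(AX ¬grant) = {Retry, Wait}, add states in Sat(start) with some successor in Z. Already a fixed point.
Sat(E[start U AX ¬grant]) = {Retry, Wait}

{Retry, Wait}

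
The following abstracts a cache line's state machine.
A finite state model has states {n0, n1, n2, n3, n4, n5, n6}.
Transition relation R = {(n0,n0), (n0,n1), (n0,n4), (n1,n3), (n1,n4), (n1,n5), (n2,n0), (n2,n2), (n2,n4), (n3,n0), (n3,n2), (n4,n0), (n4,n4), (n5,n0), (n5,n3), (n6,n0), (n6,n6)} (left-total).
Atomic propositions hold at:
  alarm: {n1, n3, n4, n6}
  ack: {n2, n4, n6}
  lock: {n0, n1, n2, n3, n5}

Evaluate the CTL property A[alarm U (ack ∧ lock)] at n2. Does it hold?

Yes

Sat(ack ∧ lock) = {n2}
A[alarm U (ack ∧ lock)]: least fixpoint, start Z0 = Sat((ack ∧ lock)) = {n2}, add states in Sat(alarm) with every successor in Z. Already a fixed point.
Sat(A[alarm U (ack ∧ lock)]) = {n2}
n2 ∈ Sat(A[alarm U (ack ∧ lock)]) = {n2}, so the formula holds at n2.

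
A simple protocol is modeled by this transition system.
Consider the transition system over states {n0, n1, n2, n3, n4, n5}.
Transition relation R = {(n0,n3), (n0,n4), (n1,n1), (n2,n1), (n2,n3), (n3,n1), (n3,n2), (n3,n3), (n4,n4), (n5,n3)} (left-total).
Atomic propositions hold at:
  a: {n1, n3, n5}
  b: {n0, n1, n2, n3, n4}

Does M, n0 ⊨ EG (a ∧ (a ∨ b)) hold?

Sat(a ∨ b) = {n0, n1, n2, n3, n4, n5}
Sat(a ∧ (a ∨ b)) = {n1, n3, n5}
EG (a ∧ (a ∨ b)): greatest fixpoint, start Z0 = {n1, n3, n5}, keep only states in Sat with some successor in Z. Already a fixed point.
Sat(EG (a ∧ (a ∨ b))) = {n1, n3, n5}
n0 ∉ Sat(EG (a ∧ (a ∨ b))) = {n1, n3, n5}, so the formula does not hold at n0.

No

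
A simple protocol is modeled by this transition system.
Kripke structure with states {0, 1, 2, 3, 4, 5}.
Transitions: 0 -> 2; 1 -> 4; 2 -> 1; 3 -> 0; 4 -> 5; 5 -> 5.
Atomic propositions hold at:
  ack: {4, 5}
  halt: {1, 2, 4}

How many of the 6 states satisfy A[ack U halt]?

A[ack U halt]: least fixpoint, start Z0 = Sat(halt) = {1, 2, 4}, add states in Sat(ack) with every successor in Z. Already a fixed point.
Sat(A[ack U halt]) = {1, 2, 4}
|Sat(A[ack U halt])| = |{1, 2, 4}| = 3.

3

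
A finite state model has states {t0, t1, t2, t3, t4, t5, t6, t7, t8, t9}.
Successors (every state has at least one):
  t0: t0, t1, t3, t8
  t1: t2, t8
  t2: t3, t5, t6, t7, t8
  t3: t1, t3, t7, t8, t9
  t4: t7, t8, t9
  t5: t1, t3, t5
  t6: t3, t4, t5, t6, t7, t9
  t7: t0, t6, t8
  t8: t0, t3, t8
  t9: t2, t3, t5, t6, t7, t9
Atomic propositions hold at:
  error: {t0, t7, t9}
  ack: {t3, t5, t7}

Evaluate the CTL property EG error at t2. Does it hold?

No

EG error: greatest fixpoint, start Z0 = {t0, t7, t9}, keep only states in Sat with some successor in Z. Already a fixed point.
Sat(EG error) = {t0, t7, t9}
t2 ∉ Sat(EG error) = {t0, t7, t9}, so the formula does not hold at t2.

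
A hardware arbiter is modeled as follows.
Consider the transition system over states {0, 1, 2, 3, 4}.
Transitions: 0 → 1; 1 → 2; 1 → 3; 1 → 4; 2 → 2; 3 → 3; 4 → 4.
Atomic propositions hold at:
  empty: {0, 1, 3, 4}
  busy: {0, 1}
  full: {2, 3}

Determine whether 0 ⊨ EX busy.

Sat(EX busy) = {s : some successor in {0, 1}} = {0}
0 ∈ Sat(EX busy) = {0}, so the formula holds at 0.

Yes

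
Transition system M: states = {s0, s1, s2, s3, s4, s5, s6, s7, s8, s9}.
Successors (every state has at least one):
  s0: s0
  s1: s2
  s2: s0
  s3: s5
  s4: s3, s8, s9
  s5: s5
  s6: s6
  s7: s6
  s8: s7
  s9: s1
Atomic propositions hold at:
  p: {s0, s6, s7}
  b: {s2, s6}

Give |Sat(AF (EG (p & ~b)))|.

4

Sat(~b) = {s0, s1, s3, s4, s5, s7, s8, s9}
Sat(p & ~b) = {s0, s7}
EG (p & ~b): greatest fixpoint, start Z0 = {s0, s7}, keep only states in Sat with some successor in Z. Z1 = {s0}; fixed.
Sat(EG (p & ~b)) = {s0}
AF (EG (p & ~b)): least fixpoint, start Z0 = {s0}, add states with every successor in Z. Z1 = {s0, s2}; Z2 = {s0, s1, s2}; Z3 = {s0, s1, s2, s9}; fixed.
Sat(AF (EG (p & ~b))) = {s0, s1, s2, s9}
|Sat(AF (EG (p & ~b)))| = |{s0, s1, s2, s9}| = 4.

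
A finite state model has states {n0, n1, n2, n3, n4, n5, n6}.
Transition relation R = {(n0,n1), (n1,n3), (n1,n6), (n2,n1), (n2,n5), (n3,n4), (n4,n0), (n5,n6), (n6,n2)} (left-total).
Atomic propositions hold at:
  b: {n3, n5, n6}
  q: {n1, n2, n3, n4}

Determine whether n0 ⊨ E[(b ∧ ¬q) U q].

Sat(¬q) = {n0, n5, n6}
Sat(b ∧ ¬q) = {n5, n6}
E[(b ∧ ¬q) U q]: least fixpoint, start Z0 = Sat(q) = {n1, n2, n3, n4}, add states in Sat(b ∧ ¬q) with some successor in Z. Z1 = {n1, n2, n3, n4, n6}; Z2 = {n1, n2, n3, n4, n5, n6}; fixed.
Sat(E[(b ∧ ¬q) U q]) = {n1, n2, n3, n4, n5, n6}
n0 ∉ Sat(E[(b ∧ ¬q) U q]) = {n1, n2, n3, n4, n5, n6}, so the formula does not hold at n0.

No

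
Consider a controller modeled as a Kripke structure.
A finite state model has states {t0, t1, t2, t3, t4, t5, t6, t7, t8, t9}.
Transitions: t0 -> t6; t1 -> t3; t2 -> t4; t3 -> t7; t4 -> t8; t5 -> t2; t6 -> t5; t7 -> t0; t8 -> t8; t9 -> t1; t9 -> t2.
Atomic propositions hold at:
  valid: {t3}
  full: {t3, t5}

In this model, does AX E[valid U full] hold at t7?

No

E[valid U full]: least fixpoint, start Z0 = Sat(full) = {t3, t5}, add states in Sat(valid) with some successor in Z. Already a fixed point.
Sat(E[valid U full]) = {t3, t5}
Sat(AX E[valid U full]) = {s : every successor in {t3, t5}} = {t1, t6}
t7 ∉ Sat(AX E[valid U full]) = {t1, t6}, so the formula does not hold at t7.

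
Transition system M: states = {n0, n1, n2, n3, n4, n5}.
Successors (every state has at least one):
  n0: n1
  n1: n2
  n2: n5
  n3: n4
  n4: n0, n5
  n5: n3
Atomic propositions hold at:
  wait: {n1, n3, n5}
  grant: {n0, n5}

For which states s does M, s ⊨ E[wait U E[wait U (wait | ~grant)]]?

{n1, n2, n3, n4, n5}

Sat(~grant) = {n1, n2, n3, n4}
Sat(wait | ~grant) = {n1, n2, n3, n4, n5}
E[wait U (wait | ~grant)]: least fixpoint, start Z0 = Sat((wait | ~grant)) = {n1, n2, n3, n4, n5}, add states in Sat(wait) with some successor in Z. Already a fixed point.
Sat(E[wait U (wait | ~grant)]) = {n1, n2, n3, n4, n5}
E[wait U E[wait U (wait | ~grant)]]: least fixpoint, start Z0 = Sat(E[wait U (wait | ~grant)]) = {n1, n2, n3, n4, n5}, add states in Sat(wait) with some successor in Z. Already a fixed point.
Sat(E[wait U E[wait U (wait | ~grant)]]) = {n1, n2, n3, n4, n5}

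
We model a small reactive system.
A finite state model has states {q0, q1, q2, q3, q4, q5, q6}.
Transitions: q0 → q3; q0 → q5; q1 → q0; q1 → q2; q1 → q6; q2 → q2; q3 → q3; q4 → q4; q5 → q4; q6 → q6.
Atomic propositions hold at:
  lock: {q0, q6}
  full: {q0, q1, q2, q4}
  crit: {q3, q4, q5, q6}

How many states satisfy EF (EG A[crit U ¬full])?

Sat(¬full) = {q3, q5, q6}
A[crit U ¬full]: least fixpoint, start Z0 = Sat(¬full) = {q3, q5, q6}, add states in Sat(crit) with every successor in Z. Already a fixed point.
Sat(A[crit U ¬full]) = {q3, q5, q6}
EG A[crit U ¬full]: greatest fixpoint, start Z0 = {q3, q5, q6}, keep only states in Sat with some successor in Z. Z1 = {q3, q6}; fixed.
Sat(EG A[crit U ¬full]) = {q3, q6}
EF (EG A[crit U ¬full]): least fixpoint, start Z0 = {q3, q6}, add states with some successor in Z. Z1 = {q0, q1, q3, q6}; fixed.
Sat(EF (EG A[crit U ¬full])) = {q0, q1, q3, q6}
|Sat(EF (EG A[crit U ¬full]))| = |{q0, q1, q3, q6}| = 4.

4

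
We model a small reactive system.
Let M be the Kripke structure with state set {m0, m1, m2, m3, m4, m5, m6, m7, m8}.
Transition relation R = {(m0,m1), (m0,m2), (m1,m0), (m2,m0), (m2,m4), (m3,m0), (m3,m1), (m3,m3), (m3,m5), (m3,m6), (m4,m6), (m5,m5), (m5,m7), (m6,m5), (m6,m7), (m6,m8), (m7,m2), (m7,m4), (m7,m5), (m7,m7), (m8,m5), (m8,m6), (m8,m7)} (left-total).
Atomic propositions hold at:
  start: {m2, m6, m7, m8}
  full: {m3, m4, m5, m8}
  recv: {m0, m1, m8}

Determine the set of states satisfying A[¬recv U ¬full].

Sat(¬recv) = {m2, m3, m4, m5, m6, m7}
Sat(¬full) = {m0, m1, m2, m6, m7}
A[¬recv U ¬full]: least fixpoint, start Z0 = Sat(¬full) = {m0, m1, m2, m6, m7}, add states in Sat(¬recv) with every successor in Z. Z1 = {m0, m1, m2, m4, m6, m7}; fixed.
Sat(A[¬recv U ¬full]) = {m0, m1, m2, m4, m6, m7}

{m0, m1, m2, m4, m6, m7}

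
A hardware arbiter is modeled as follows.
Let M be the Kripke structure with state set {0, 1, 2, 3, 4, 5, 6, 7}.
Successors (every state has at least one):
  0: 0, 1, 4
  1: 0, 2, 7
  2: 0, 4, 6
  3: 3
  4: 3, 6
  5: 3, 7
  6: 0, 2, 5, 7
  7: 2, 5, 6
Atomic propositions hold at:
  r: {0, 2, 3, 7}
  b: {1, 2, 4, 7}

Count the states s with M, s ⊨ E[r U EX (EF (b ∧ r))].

7

Sat(b ∧ r) = {2, 7}
EF (b ∧ r): least fixpoint, start Z0 = {2, 7}, add states with some successor in Z. Z1 = {1, 2, 5, 6, 7}; Z2 = {0, 1, 2, 4, 5, 6, 7}; fixed.
Sat(EF (b ∧ r)) = {0, 1, 2, 4, 5, 6, 7}
Sat(EX (EF (b ∧ r))) = {s : some successor in {0, 1, 2, 4, 5, 6, 7}} = {0, 1, 2, 4, 5, 6, 7}
E[r U EX (EF (b ∧ r))]: least fixpoint, start Z0 = Sat(EX (EF (b ∧ r))) = {0, 1, 2, 4, 5, 6, 7}, add states in Sat(r) with some successor in Z. Already a fixed point.
Sat(E[r U EX (EF (b ∧ r))]) = {0, 1, 2, 4, 5, 6, 7}
|Sat(E[r U EX (EF (b ∧ r))])| = |{0, 1, 2, 4, 5, 6, 7}| = 7.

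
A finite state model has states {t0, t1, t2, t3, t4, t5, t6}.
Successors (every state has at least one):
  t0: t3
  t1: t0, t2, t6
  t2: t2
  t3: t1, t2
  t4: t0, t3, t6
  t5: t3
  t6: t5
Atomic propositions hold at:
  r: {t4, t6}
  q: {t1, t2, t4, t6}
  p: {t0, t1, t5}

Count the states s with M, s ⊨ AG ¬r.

Sat(¬r) = {t0, t1, t2, t3, t5}
AG ¬r: greatest fixpoint, start Z0 = {t0, t1, t2, t3, t5}, keep only states in Sat with every successor in Z. Z1 = {t0, t2, t3, t5}; Z2 = {t0, t2, t5}; Z3 = {t2}; fixed.
Sat(AG ¬r) = {t2}
|Sat(AG ¬r)| = |{t2}| = 1.

1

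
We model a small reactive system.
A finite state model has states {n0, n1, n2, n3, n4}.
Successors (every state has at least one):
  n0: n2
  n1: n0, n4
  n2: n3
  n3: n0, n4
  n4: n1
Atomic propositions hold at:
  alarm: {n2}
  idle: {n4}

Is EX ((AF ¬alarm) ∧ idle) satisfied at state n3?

Sat(¬alarm) = {n0, n1, n3, n4}
AF ¬alarm: least fixpoint, start Z0 = {n0, n1, n3, n4}, add states with every successor in Z. Z1 = {n0, n1, n2, n3, n4}; fixed.
Sat(AF ¬alarm) = {n0, n1, n2, n3, n4}
Sat((AF ¬alarm) ∧ idle) = {n4}
Sat(EX ((AF ¬alarm) ∧ idle)) = {s : some successor in {n4}} = {n1, n3}
n3 ∈ Sat(EX ((AF ¬alarm) ∧ idle)) = {n1, n3}, so the formula holds at n3.

Yes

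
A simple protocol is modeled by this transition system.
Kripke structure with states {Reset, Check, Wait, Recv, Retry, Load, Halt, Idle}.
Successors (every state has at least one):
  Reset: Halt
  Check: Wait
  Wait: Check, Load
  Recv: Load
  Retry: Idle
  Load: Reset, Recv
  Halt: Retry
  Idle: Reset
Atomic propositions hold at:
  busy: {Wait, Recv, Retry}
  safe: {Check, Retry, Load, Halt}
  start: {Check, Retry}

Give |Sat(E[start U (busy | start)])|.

4

Sat(busy | start) = {Check, Wait, Recv, Retry}
E[start U (busy | start)]: least fixpoint, start Z0 = Sat((busy | start)) = {Check, Wait, Recv, Retry}, add states in Sat(start) with some successor in Z. Already a fixed point.
Sat(E[start U (busy | start)]) = {Check, Wait, Recv, Retry}
|Sat(E[start U (busy | start)])| = |{Check, Wait, Recv, Retry}| = 4.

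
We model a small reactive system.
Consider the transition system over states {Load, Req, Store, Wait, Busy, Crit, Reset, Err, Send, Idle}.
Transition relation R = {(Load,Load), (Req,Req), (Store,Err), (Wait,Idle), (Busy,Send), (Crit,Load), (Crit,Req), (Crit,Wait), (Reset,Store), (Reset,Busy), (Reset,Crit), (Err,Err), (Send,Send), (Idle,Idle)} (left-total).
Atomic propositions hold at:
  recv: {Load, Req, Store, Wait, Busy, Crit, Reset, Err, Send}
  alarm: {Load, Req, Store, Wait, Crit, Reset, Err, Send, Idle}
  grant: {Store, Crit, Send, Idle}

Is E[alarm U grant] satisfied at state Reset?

Yes

E[alarm U grant]: least fixpoint, start Z0 = Sat(grant) = {Store, Crit, Send, Idle}, add states in Sat(alarm) with some successor in Z. Z1 = {Store, Wait, Crit, Reset, Send, Idle}; fixed.
Sat(E[alarm U grant]) = {Store, Wait, Crit, Reset, Send, Idle}
Reset ∈ Sat(E[alarm U grant]) = {Store, Wait, Crit, Reset, Send, Idle}, so the formula holds at Reset.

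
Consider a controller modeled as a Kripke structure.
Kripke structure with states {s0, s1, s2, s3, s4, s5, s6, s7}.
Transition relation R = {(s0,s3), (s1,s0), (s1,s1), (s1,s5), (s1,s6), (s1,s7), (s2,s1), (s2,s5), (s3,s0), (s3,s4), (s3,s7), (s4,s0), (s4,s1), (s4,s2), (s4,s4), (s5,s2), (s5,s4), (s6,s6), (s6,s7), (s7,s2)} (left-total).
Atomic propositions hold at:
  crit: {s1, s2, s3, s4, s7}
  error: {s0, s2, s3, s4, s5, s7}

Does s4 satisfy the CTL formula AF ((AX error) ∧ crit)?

No

Sat(AX error) = {s : every successor in {s0, s2, s3, s4, s5, s7}} = {s0, s3, s5, s7}
Sat((AX error) ∧ crit) = {s3, s7}
AF ((AX error) ∧ crit): least fixpoint, start Z0 = {s3, s7}, add states with every successor in Z. Z1 = {s0, s3, s7}; fixed.
Sat(AF ((AX error) ∧ crit)) = {s0, s3, s7}
s4 ∉ Sat(AF ((AX error) ∧ crit)) = {s0, s3, s7}, so the formula does not hold at s4.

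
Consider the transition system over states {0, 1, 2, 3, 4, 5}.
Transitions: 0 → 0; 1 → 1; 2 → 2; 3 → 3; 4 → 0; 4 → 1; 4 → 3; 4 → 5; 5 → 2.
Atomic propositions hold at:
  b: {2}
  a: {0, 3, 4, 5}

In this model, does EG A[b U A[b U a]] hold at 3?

A[b U a]: least fixpoint, start Z0 = Sat(a) = {0, 3, 4, 5}, add states in Sat(b) with every successor in Z. Already a fixed point.
Sat(A[b U a]) = {0, 3, 4, 5}
A[b U A[b U a]]: least fixpoint, start Z0 = Sat(A[b U a]) = {0, 3, 4, 5}, add states in Sat(b) with every successor in Z. Already a fixed point.
Sat(A[b U A[b U a]]) = {0, 3, 4, 5}
EG A[b U A[b U a]]: greatest fixpoint, start Z0 = {0, 3, 4, 5}, keep only states in Sat with some successor in Z. Z1 = {0, 3, 4}; fixed.
Sat(EG A[b U A[b U a]]) = {0, 3, 4}
3 ∈ Sat(EG A[b U A[b U a]]) = {0, 3, 4}, so the formula holds at 3.

Yes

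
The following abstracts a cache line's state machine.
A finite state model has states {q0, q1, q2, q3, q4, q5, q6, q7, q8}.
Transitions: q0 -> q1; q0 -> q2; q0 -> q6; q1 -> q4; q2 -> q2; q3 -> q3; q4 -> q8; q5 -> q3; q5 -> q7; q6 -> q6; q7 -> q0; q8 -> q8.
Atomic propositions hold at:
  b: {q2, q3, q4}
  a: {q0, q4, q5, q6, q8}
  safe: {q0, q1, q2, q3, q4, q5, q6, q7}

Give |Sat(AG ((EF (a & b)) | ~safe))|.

3

Sat(a & b) = {q4}
EF (a & b): least fixpoint, start Z0 = {q4}, add states with some successor in Z. Z1 = {q1, q4}; Z2 = {q0, q1, q4}; Z3 = {q0, q1, q4, q7}; Z4 = {q0, q1, q4, q5, q7}; fixed.
Sat(EF (a & b)) = {q0, q1, q4, q5, q7}
Sat(~safe) = {q8}
Sat((EF (a & b)) | ~safe) = {q0, q1, q4, q5, q7, q8}
AG ((EF (a & b)) | ~safe): greatest fixpoint, start Z0 = {q0, q1, q4, q5, q7, q8}, keep only states in Sat with every successor in Z. Z1 = {q1, q4, q7, q8}; Z2 = {q1, q4, q8}; fixed.
Sat(AG ((EF (a & b)) | ~safe)) = {q1, q4, q8}
|Sat(AG ((EF (a & b)) | ~safe))| = |{q1, q4, q8}| = 3.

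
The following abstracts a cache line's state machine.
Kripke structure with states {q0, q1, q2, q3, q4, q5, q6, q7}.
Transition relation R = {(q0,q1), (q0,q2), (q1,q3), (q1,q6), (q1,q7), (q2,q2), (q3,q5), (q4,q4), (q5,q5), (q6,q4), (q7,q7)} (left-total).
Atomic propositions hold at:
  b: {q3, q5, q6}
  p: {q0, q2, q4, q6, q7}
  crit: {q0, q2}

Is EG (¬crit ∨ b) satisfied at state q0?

No

Sat(¬crit) = {q1, q3, q4, q5, q6, q7}
Sat(¬crit ∨ b) = {q1, q3, q4, q5, q6, q7}
EG (¬crit ∨ b): greatest fixpoint, start Z0 = {q1, q3, q4, q5, q6, q7}, keep only states in Sat with some successor in Z. Already a fixed point.
Sat(EG (¬crit ∨ b)) = {q1, q3, q4, q5, q6, q7}
q0 ∉ Sat(EG (¬crit ∨ b)) = {q1, q3, q4, q5, q6, q7}, so the formula does not hold at q0.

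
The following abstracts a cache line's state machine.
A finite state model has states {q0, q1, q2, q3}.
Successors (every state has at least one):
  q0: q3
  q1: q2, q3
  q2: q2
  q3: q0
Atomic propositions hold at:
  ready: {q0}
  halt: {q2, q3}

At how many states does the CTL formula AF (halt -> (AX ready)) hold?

Sat(AX ready) = {s : every successor in {q0}} = {q3}
Sat(halt -> (AX ready)) = {q0, q1, q3}
AF (halt -> (AX ready)): least fixpoint, start Z0 = {q0, q1, q3}, add states with every successor in Z. Already a fixed point.
Sat(AF (halt -> (AX ready))) = {q0, q1, q3}
|Sat(AF (halt -> (AX ready)))| = |{q0, q1, q3}| = 3.

3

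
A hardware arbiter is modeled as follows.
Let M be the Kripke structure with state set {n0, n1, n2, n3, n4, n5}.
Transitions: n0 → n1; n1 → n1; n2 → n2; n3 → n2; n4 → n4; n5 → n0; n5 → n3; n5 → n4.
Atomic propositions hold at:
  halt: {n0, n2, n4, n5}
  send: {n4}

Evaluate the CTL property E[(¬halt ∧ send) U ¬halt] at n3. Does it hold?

Sat(¬halt) = {n1, n3}
Sat(¬halt ∧ send) = ∅
E[(¬halt ∧ send) U ¬halt]: least fixpoint, start Z0 = Sat(¬halt) = {n1, n3}, add states in Sat(¬halt ∧ send) with some successor in Z. Already a fixed point.
Sat(E[(¬halt ∧ send) U ¬halt]) = {n1, n3}
n3 ∈ Sat(E[(¬halt ∧ send) U ¬halt]) = {n1, n3}, so the formula holds at n3.

Yes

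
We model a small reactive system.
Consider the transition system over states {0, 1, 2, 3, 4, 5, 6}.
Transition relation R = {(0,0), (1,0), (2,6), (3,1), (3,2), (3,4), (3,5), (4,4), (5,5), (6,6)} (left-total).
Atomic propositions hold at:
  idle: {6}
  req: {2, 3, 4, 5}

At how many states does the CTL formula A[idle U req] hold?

A[idle U req]: least fixpoint, start Z0 = Sat(req) = {2, 3, 4, 5}, add states in Sat(idle) with every successor in Z. Already a fixed point.
Sat(A[idle U req]) = {2, 3, 4, 5}
|Sat(A[idle U req])| = |{2, 3, 4, 5}| = 4.

4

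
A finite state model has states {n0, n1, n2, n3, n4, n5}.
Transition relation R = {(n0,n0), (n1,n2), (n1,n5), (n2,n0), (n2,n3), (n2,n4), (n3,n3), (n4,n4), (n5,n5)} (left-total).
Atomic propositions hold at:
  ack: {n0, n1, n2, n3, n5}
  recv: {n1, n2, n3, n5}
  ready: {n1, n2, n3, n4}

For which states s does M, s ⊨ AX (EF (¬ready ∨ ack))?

Sat(¬ready) = {n0, n5}
Sat(¬ready ∨ ack) = {n0, n1, n2, n3, n5}
EF (¬ready ∨ ack): least fixpoint, start Z0 = {n0, n1, n2, n3, n5}, add states with some successor in Z. Already a fixed point.
Sat(EF (¬ready ∨ ack)) = {n0, n1, n2, n3, n5}
Sat(AX (EF (¬ready ∨ ack))) = {s : every successor in {n0, n1, n2, n3, n5}} = {n0, n1, n3, n5}

{n0, n1, n3, n5}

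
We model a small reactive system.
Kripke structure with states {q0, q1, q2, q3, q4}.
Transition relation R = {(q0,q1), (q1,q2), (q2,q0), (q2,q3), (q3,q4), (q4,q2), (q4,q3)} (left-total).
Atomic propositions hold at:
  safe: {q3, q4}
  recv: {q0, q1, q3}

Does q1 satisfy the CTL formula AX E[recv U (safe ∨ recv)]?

No

Sat(safe ∨ recv) = {q0, q1, q3, q4}
E[recv U (safe ∨ recv)]: least fixpoint, start Z0 = Sat((safe ∨ recv)) = {q0, q1, q3, q4}, add states in Sat(recv) with some successor in Z. Already a fixed point.
Sat(E[recv U (safe ∨ recv)]) = {q0, q1, q3, q4}
Sat(AX E[recv U (safe ∨ recv)]) = {s : every successor in {q0, q1, q3, q4}} = {q0, q2, q3}
q1 ∉ Sat(AX E[recv U (safe ∨ recv)]) = {q0, q2, q3}, so the formula does not hold at q1.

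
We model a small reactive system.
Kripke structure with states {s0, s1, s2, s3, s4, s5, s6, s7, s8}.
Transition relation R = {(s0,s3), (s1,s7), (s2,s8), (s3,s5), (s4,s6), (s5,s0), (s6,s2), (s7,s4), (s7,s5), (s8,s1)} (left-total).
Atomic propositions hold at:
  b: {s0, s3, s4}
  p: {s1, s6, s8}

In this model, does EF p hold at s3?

EF p: least fixpoint, start Z0 = {s1, s6, s8}, add states with some successor in Z. Z1 = {s1, s2, s4, s6, s8}; Z2 = {s1, s2, s4, s6, s7, s8}; fixed.
Sat(EF p) = {s1, s2, s4, s6, s7, s8}
s3 ∉ Sat(EF p) = {s1, s2, s4, s6, s7, s8}, so the formula does not hold at s3.

No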